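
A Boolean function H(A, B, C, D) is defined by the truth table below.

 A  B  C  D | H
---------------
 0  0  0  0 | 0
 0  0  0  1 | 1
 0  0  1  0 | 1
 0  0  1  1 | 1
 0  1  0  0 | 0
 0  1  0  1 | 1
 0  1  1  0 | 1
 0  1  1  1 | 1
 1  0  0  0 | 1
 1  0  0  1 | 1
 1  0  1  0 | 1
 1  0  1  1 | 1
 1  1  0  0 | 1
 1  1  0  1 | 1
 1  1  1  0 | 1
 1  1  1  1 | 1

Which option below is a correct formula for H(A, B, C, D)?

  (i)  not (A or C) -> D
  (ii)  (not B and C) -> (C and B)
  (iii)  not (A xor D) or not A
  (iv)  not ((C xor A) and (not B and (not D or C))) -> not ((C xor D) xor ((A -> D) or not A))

i

(ii) disagrees with H on (0,0,0,0) (formula → 1, table → 0); rule it out.
(iii) disagrees with H on (0,0,0,0) (formula → 1, table → 0); rule it out.
(iv) disagrees with H on (0,1,1,1) (formula → 0, table → 1); rule it out.
(i) is the remaining candidate, and it agrees with H on all 16 inputs.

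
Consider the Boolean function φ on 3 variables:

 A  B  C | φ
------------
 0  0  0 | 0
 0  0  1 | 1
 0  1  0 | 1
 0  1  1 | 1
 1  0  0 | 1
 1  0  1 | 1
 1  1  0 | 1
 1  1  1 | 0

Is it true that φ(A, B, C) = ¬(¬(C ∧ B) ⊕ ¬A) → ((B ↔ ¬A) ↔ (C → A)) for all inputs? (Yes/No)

Yes

Evaluate ¬(¬(C ∧ B) ⊕ ¬A) → ((B ↔ ¬A) ↔ (C → A)) on each row and compare to φ:
  A=0, B=0, C=0: formula gives 0, φ = 0 ✓
  A=0, B=0, C=1: formula gives 1, φ = 1 ✓
  A=0, B=1, C=0: formula gives 1, φ = 1 ✓
  A=0, B=1, C=1: formula gives 1, φ = 1 ✓
  A=1, B=0, C=0: formula gives 1, φ = 1 ✓
  … (the remaining 3 rows also agree.)
No disagreement on any input; they are logically equivalent.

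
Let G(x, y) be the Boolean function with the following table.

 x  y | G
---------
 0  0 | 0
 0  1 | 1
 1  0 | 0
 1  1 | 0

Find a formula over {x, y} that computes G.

Only row (0,1) gives 1. That row's minterm ¬x·y is G directly.

G(x, y) = not x and y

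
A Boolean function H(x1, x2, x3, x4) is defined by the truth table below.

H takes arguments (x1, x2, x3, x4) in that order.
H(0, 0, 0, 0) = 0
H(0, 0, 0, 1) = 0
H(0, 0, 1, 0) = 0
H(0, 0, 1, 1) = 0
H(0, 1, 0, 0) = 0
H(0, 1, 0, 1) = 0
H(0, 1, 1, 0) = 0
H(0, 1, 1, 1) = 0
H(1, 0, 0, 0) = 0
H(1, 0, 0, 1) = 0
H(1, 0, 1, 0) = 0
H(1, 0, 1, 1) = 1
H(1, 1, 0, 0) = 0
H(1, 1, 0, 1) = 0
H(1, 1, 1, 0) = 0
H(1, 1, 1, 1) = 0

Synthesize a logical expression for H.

H(x1, x2, x3, x4) = ((x1 AND NOT x2) AND x3) AND x4

H is 1 on exactly one input, (1,0,1,1), whose minterm is x1·¬x2·x3·x4. So H is just that conjunction.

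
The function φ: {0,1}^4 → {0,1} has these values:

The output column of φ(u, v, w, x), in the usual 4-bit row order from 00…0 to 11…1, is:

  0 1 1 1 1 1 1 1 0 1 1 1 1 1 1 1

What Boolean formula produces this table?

The 0-rows are (0,0,0,0), (1,0,0,0). Take each as a conjunction (¬u·¬v·¬w·¬x, u·¬v·¬w·¬x), form their disjunction, and complement — that gives a formula that is 1 everywhere φ is.

φ(u, v, w, x) = ((((u' · v') · w') · x') + (((u · v') · w') · x'))'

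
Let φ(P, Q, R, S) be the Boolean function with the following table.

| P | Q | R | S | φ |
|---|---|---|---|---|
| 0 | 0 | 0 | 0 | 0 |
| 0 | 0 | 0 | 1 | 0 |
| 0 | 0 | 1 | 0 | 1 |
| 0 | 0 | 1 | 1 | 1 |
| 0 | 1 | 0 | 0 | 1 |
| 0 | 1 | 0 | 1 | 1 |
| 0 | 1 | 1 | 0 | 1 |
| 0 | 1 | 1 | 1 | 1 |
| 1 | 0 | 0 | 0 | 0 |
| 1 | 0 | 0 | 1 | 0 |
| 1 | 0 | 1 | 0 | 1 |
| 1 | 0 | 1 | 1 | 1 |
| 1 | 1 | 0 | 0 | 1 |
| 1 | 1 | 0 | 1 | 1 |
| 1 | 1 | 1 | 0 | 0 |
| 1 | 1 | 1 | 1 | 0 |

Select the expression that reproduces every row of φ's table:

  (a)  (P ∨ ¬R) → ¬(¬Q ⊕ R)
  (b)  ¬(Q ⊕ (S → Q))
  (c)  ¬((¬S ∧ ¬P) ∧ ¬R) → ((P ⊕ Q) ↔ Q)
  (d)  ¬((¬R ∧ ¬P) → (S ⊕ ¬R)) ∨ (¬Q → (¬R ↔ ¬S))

(b) disagrees with φ on (0,0,0,1) (formula → 1, table → 0); rule it out.
(c) disagrees with φ on (0,0,0,0) (formula → 1, table → 0); rule it out.
(d) disagrees with φ on (0,0,0,0) (formula → 1, table → 0); rule it out.
(a) is the remaining candidate, and it agrees with φ on all 16 inputs.

a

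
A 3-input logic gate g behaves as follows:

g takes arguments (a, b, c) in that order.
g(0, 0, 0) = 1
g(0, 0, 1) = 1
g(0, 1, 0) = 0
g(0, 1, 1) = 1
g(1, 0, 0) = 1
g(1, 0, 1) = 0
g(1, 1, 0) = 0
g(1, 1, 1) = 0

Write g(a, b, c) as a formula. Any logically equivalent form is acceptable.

g(a, b, c) = ((((¬a ∧ ¬b) ∧ ¬c) ∨ ((¬a ∧ ¬b) ∧ c)) ∨ ((¬a ∧ b) ∧ c)) ∨ ((a ∧ ¬b) ∧ ¬c)

g=1 on 4 inputs: (0,0,0), (0,0,1), (0,1,1), (1,0,0). Reading each as a conjunction of literals (¬a·¬b·¬c, ¬a·¬b·c, ¬a·b·c, a·¬b·¬c) and taking the OR gives the canonical DNF.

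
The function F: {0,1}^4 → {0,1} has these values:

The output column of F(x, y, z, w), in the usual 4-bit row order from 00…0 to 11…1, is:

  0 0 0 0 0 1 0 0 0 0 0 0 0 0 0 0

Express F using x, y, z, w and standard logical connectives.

F(x, y, z, w) = ((x' · y) · z') · w

F is 1 on exactly one input, (0,1,0,1), whose minterm is ¬x·y·¬z·w. So F is just that conjunction.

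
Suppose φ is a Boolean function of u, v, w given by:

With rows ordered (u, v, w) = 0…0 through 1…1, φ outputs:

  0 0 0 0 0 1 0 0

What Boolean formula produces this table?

φ(u, v, w) = (u AND NOT v) AND w

φ is 1 on exactly one input, (1,0,1), whose minterm is u·¬v·w. So φ is just that conjunction.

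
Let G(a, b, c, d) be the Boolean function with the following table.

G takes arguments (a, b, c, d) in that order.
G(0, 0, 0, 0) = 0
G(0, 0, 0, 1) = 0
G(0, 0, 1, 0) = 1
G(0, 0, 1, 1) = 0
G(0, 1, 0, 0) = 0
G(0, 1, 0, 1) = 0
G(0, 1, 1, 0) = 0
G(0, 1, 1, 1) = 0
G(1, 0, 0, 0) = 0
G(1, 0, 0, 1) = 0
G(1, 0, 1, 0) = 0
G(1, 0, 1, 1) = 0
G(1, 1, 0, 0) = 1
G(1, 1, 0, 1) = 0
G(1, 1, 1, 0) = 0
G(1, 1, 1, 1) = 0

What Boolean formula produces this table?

G(a, b, c, d) = (((not a and not b) and c) and not d) or (((a and b) and not c) and not d)

The 1-rows are (0,0,1,0), (1,1,0,0). Each contributes one minterm — ¬a·¬b·c·¬d; a·b·¬c·¬d — and their disjunction is a sum-of-products form of G.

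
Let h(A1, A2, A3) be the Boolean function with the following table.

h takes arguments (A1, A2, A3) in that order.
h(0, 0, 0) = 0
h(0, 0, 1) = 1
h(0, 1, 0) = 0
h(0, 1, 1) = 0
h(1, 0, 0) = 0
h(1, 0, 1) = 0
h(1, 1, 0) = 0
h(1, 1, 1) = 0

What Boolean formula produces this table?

h(A1, A2, A3) = (not A1 and not A2) and A3

h is 1 on exactly one input, (0,0,1), whose minterm is ¬A1·¬A2·A3. So h is just that conjunction.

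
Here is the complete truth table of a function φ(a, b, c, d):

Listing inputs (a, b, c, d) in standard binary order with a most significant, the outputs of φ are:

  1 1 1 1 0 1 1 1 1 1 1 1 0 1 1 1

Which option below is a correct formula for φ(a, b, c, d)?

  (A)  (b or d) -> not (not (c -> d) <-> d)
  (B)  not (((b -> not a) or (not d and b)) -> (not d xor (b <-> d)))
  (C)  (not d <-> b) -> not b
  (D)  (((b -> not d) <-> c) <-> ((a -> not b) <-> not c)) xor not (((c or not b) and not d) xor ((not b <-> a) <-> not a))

(B) fails at (0,1,0,1): the formula yields 0, φ is 1.
(C) fails at (0,1,1,0): the formula yields 0, φ is 1.
(D) fails at (0,0,0,0): the formula yields 0, φ is 1.
(A) is the remaining candidate, and it agrees with φ on all 16 inputs.

A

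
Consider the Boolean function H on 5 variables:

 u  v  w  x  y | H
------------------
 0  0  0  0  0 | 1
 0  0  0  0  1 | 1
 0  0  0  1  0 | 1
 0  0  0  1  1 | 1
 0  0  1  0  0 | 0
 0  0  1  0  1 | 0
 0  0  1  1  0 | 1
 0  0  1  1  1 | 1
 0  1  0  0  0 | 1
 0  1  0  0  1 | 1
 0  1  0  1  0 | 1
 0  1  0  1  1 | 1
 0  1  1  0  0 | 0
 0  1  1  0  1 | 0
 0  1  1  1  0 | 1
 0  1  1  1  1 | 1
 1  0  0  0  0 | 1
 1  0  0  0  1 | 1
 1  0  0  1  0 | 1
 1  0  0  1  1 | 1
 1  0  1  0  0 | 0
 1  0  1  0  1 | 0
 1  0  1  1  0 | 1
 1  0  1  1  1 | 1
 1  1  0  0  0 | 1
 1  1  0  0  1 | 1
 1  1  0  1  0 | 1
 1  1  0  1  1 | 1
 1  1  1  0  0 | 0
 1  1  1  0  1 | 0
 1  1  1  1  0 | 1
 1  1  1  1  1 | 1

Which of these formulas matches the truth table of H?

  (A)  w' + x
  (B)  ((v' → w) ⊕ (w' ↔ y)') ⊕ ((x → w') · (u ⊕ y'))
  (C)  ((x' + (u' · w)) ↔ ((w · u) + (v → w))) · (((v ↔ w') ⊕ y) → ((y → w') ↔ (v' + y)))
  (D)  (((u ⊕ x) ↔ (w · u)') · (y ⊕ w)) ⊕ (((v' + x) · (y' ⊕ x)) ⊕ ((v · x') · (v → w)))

(B) fails at (0,0,0,0,0): the formula yields 0, H is 1.
(C) fails at (0,0,0,1,0): the formula yields 0, H is 1.
(D) fails at (0,0,0,0,1): the formula yields 0, H is 1.
Only (A) survives; checking it on all 32 rows confirms it matches H.

A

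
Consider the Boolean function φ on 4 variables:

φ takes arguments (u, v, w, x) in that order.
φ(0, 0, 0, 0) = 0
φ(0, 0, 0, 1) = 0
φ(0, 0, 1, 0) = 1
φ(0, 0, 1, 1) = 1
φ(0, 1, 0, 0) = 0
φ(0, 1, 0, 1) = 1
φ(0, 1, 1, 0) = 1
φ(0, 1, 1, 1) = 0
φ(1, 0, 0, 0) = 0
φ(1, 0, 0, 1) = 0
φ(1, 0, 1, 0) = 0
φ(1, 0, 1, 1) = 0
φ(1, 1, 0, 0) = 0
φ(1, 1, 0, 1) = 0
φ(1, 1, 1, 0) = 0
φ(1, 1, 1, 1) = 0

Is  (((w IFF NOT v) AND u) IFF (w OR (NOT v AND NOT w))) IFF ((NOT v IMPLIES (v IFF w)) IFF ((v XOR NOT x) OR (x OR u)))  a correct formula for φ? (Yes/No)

Yes

Evaluate (((w IFF NOT v) AND u) IFF (w OR (NOT v AND NOT w))) IFF ((NOT v IMPLIES (v IFF w)) IFF ((v XOR NOT x) OR (x OR u))) on each row and compare to φ:
  u=0, v=0, w=0, x=0: formula gives 0, φ = 0 ✓
  u=0, v=0, w=0, x=1: formula gives 0, φ = 0 ✓
  u=0, v=0, w=1, x=0: formula gives 1, φ = 1 ✓
  u=0, v=0, w=1, x=1: formula gives 1, φ = 1 ✓
  …and likewise for the remaining 12 rows.
Every row agrees, so the formula is equivalent.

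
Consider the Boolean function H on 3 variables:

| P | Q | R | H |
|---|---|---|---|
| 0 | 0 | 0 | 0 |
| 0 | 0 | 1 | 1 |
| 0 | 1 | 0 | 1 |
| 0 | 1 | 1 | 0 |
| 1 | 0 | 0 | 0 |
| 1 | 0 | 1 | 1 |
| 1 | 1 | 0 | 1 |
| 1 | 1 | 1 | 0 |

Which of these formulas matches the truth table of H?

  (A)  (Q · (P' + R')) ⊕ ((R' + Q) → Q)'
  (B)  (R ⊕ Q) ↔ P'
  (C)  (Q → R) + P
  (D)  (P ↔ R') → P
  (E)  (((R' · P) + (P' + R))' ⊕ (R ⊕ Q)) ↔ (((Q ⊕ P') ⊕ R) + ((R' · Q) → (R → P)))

E

(A) disagrees with H on (0,0,0) (formula → 1, table → 0); rule it out.
(B) disagrees with H on (1,0,0) (formula → 1, table → 0); rule it out.
(C) disagrees with H on (0,0,0) (formula → 1, table → 0); rule it out.
(D) disagrees with H on (0,0,0) (formula → 1, table → 0); rule it out.
(E) is the remaining candidate, and it agrees with H on all 8 inputs.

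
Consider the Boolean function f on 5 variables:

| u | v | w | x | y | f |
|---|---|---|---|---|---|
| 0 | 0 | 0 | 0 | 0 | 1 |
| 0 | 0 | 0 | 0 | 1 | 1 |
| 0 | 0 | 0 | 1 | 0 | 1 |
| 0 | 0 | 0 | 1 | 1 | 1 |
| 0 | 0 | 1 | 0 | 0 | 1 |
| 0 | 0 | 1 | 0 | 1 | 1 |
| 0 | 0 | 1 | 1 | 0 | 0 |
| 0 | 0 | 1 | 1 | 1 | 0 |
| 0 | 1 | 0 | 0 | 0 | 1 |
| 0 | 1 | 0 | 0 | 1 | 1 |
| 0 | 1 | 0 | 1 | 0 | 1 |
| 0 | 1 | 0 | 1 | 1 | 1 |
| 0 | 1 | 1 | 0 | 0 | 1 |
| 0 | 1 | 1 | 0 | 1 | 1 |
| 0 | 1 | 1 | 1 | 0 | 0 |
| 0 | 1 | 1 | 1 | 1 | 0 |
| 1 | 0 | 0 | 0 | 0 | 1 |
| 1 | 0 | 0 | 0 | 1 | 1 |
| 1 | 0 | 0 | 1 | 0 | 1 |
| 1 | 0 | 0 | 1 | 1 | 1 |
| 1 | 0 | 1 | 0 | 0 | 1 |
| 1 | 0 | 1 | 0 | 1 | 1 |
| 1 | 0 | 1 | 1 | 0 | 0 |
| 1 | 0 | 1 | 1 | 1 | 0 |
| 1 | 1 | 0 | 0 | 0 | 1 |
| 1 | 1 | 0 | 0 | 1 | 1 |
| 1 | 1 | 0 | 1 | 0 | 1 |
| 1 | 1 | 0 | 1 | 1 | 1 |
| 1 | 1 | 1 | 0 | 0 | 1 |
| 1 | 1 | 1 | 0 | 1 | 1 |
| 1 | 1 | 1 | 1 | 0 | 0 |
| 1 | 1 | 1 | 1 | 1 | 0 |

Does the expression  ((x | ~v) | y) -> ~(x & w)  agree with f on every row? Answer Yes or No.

Yes

Test each input against both f and the formula:
  u=0, v=0, w=0, x=0, y=0: formula gives 1, f = 1 ✓
  u=0, v=0, w=0, x=0, y=1: formula gives 1, f = 1 ✓
  u=0, v=0, w=0, x=1, y=0: formula gives 1, f = 1 ✓
  u=0, v=0, w=0, x=1, y=1: formula gives 1, f = 1 ✓
  …and likewise for the remaining 28 rows.
All 32 rows match — the expression computes f exactly.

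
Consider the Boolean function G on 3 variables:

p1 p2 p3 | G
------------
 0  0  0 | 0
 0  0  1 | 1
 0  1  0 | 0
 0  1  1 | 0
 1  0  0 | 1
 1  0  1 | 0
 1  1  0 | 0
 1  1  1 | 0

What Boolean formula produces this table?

G(p1, p2, p3) = ((not p1 and not p2) and p3) or ((p1 and not p2) and not p3)

G=1 on 2 inputs: (0,0,1), (1,0,0). Reading each as a conjunction of literals (¬p1·¬p2·p3, p1·¬p2·¬p3) and taking the OR gives the canonical DNF.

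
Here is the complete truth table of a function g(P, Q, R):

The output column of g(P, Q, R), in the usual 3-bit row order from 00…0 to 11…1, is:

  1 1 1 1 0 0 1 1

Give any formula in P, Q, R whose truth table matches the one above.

The 0-rows are (1,0,0), (1,0,1). Take each as a conjunction (P·¬Q·¬R, P·¬Q·R), form their disjunction, and complement — that gives a formula that is 1 everywhere g is.

g(P, Q, R) = ~(((P & ~Q) & ~R) | ((P & ~Q) & R))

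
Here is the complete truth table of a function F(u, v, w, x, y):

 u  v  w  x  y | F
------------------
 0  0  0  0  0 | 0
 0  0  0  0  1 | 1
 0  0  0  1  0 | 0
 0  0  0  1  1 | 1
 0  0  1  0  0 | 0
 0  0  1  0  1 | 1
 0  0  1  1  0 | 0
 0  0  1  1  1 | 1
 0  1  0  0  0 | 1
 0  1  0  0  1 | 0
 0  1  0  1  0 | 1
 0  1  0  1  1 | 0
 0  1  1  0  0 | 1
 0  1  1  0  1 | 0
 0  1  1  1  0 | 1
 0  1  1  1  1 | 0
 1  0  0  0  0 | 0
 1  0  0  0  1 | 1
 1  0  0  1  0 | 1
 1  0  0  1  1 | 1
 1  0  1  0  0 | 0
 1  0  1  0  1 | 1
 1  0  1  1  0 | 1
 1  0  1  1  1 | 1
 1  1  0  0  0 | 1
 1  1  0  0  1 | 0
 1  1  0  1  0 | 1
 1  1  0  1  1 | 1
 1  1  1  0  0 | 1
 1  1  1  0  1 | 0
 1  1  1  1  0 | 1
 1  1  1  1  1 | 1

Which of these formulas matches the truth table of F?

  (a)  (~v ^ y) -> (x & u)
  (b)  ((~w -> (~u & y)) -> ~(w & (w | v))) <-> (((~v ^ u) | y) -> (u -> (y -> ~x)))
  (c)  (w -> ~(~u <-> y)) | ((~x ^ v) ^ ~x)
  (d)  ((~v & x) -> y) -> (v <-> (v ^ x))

(b) fails at (0,0,0,0,0): the formula yields 1, F is 0.
(c) fails at (0,0,0,0,0): the formula yields 1, F is 0.
(d) fails at (0,0,0,0,0): the formula yields 1, F is 0.
Only (a) survives; checking it on all 32 rows confirms it matches F.

a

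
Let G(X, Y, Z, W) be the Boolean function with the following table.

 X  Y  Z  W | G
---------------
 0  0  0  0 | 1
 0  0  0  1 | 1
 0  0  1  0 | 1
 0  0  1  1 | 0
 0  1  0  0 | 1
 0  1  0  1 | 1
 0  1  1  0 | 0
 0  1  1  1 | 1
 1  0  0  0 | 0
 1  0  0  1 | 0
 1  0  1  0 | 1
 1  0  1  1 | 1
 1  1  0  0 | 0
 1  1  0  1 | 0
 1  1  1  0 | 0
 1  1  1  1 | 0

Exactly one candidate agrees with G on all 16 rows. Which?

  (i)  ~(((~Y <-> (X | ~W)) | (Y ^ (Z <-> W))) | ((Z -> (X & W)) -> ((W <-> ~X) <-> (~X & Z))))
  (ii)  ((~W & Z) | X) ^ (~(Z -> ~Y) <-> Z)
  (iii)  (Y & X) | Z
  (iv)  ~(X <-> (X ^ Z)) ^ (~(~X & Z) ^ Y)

(i) fails at (0,0,0,0): the formula yields 0, G is 1.
(iii) fails at (0,0,0,0): the formula yields 0, G is 1.
(iv) fails at (0,0,1,1): the formula yields 1, G is 0.
That leaves (ii). Evaluating it on every row reproduces the table of G exactly.

ii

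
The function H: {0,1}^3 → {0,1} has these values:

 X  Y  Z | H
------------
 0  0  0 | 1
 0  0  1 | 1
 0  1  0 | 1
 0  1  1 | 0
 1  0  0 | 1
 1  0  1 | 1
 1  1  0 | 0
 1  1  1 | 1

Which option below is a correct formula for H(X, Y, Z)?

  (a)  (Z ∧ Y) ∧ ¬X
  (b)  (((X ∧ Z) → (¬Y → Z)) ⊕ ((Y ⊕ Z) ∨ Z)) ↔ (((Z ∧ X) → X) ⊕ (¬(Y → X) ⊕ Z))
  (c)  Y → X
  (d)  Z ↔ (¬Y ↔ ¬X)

(a): at (0,0,0) it gives 0, but H = 1 — eliminated.
(c): at (0,1,0) it gives 0, but H = 1 — eliminated.
(d): at (0,0,0) it gives 0, but H = 1 — eliminated.
That leaves (b). Evaluating it on every row reproduces the table of H exactly.

b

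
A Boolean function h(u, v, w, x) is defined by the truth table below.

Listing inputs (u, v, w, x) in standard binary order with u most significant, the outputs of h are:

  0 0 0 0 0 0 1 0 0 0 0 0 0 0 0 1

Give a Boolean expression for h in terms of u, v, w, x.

h(u, v, w, x) = (((u' · v) · w) · x') + (((u · v) · w) · x)

Collect the rows where h=1 — (0,1,1,0), (1,1,1,1) — and write one minterm per row: ¬u·v·w·¬x, u·v·w·x. Their union (logical OR) reproduces the table exactly.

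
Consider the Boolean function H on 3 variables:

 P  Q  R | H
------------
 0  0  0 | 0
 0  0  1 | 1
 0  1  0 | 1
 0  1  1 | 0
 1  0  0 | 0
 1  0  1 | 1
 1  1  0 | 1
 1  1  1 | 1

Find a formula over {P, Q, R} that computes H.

There are just 3 zero rows: (0,0,0), (0,1,1), (1,0,0). Their minterms are ¬P·¬Q·¬R, ¬P·Q·R, P·¬Q·¬R; the OR of those covers precisely the 0-outputs, and negating it yields H.

H(P, Q, R) = ¬((((¬P ∧ ¬Q) ∧ ¬R) ∨ ((¬P ∧ Q) ∧ R)) ∨ ((P ∧ ¬Q) ∧ ¬R))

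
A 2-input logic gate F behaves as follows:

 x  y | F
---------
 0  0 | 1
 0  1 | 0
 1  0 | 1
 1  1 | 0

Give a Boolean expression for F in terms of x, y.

F(x, y) = NOT y

The output is the negation of y.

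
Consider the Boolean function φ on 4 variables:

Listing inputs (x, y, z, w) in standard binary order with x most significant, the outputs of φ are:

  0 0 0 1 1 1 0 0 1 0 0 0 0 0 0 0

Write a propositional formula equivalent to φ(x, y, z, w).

φ=1 on 4 inputs: (0,0,1,1), (0,1,0,0), (0,1,0,1), (1,0,0,0). Reading each as a conjunction of literals (¬x·¬y·z·w, ¬x·y·¬z·¬w, ¬x·y·¬z·w, x·¬y·¬z·¬w) and taking the OR gives the canonical DNF.

φ(x, y, z, w) = (((((~x & ~y) & z) & w) | (((~x & y) & ~z) & ~w)) | (((~x & y) & ~z) & w)) | (((x & ~y) & ~z) & ~w)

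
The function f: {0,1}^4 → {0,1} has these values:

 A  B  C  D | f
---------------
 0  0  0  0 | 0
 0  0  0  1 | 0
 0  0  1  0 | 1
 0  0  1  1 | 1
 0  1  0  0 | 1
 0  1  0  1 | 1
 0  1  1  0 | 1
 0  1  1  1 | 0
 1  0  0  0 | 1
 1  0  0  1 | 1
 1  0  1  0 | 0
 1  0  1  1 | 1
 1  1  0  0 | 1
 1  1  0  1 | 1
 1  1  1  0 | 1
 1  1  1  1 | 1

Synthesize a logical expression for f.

f(A, B, C, D) = ~((((((~A & ~B) & ~C) & ~D) | (((~A & ~B) & ~C) & D)) | (((~A & B) & C) & D)) | (((A & ~B) & C) & ~D))

The 0-rows are (0,0,0,0), (0,0,0,1), (0,1,1,1), (1,0,1,0). Take each as a conjunction (¬A·¬B·¬C·¬D, ¬A·¬B·¬C·D, ¬A·B·C·D, A·¬B·C·¬D), form their disjunction, and complement — that gives a formula that is 1 everywhere f is.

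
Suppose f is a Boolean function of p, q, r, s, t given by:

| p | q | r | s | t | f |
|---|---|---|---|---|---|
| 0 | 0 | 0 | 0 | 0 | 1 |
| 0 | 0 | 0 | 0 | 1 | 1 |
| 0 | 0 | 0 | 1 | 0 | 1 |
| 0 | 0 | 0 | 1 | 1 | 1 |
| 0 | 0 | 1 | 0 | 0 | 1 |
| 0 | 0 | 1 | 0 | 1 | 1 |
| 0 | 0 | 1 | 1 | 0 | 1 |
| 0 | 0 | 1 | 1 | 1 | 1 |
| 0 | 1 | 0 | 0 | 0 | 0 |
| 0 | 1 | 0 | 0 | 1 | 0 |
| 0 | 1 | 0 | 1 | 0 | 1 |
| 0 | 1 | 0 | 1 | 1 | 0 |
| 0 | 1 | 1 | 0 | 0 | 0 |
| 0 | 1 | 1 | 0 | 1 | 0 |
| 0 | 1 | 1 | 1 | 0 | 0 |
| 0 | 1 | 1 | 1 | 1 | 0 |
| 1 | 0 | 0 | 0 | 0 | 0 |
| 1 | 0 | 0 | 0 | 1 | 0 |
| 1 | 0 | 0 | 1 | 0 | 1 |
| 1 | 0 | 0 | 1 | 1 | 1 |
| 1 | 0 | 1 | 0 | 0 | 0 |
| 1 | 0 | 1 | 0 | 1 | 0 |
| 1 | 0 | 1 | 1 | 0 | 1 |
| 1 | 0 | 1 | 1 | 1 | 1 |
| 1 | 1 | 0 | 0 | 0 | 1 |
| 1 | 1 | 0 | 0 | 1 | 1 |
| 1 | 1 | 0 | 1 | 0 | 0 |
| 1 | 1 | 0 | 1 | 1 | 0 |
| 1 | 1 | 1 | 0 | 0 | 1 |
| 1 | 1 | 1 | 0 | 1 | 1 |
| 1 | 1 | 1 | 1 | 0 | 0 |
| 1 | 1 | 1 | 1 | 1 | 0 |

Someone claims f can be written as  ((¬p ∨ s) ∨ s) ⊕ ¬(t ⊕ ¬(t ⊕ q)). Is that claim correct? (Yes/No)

Test each input against both f and the formula:
  p=0, q=0, r=0, s=0, t=0: formula gives 1, f = 1 ✓
  p=0, q=0, r=0, s=0, t=1: formula gives 1, f = 1 ✓
  p=0, q=0, r=0, s=1, t=0: formula gives 1, f = 1 ✓
  p=0, q=0, r=0, s=1, t=1: formula gives 1, f = 1 ✓
  …
  p=0, q=1, r=0, s=1, t=0: formula gives 0, but f = 1 ✗
Since they disagree at (0,1,0,1,0), the expression is not a correct formula for f.

No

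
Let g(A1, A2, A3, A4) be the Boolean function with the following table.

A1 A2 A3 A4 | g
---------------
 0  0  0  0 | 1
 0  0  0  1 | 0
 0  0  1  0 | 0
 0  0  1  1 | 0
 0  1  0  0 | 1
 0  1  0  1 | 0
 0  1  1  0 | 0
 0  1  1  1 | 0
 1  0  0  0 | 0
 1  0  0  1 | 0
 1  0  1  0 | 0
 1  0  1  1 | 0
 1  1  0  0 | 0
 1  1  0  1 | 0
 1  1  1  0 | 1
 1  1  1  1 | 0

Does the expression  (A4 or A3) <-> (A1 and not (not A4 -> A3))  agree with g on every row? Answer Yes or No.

Evaluate (A4 or A3) <-> (A1 and not (not A4 -> A3)) on each row and compare to g:
  A1=0, A2=0, A3=0, A4=0: formula gives 1, g = 1 ✓
  A1=0, A2=0, A3=0, A4=1: formula gives 0, g = 0 ✓
  A1=0, A2=0, A3=1, A4=0: formula gives 0, g = 0 ✓
  A1=0, A2=0, A3=1, A4=1: formula gives 0, g = 0 ✓
  …
  A1=1, A2=1, A3=1, A4=0: formula gives 0, but g = 1 ✗
Since they disagree at (1,1,1,0), the expression is not a correct formula for g.

No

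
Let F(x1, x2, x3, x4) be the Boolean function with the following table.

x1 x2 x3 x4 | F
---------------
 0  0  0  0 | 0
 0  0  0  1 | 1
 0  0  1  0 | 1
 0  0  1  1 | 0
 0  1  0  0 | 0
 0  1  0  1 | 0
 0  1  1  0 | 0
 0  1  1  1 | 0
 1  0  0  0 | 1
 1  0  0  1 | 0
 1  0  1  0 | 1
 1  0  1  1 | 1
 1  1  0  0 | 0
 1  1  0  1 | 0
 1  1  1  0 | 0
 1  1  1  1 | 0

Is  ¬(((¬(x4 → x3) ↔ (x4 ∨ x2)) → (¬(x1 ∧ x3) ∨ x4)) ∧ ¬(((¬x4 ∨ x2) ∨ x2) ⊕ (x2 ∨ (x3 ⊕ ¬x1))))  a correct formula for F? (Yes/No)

Evaluate ¬(((¬(x4 → x3) ↔ (x4 ∨ x2)) → (¬(x1 ∧ x3) ∨ x4)) ∧ ¬(((¬x4 ∨ x2) ∨ x2) ⊕ (x2 ∨ (x3 ⊕ ¬x1)))) on each row and compare to F:
  x1=0, x2=0, x3=0, x4=0: formula gives 0, F = 0 ✓
  x1=0, x2=0, x3=0, x4=1: formula gives 1, F = 1 ✓
  x1=0, x2=0, x3=1, x4=0: formula gives 1, F = 1 ✓
  x1=0, x2=0, x3=1, x4=1: formula gives 0, F = 0 ✓
  … (the remaining 12 rows also agree.)
Every row agrees, so the formula is equivalent.

Yes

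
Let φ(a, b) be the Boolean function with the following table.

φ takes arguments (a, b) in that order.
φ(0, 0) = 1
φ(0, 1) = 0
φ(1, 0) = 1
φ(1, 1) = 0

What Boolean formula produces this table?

The output is the negation of b.

φ(a, b) = not b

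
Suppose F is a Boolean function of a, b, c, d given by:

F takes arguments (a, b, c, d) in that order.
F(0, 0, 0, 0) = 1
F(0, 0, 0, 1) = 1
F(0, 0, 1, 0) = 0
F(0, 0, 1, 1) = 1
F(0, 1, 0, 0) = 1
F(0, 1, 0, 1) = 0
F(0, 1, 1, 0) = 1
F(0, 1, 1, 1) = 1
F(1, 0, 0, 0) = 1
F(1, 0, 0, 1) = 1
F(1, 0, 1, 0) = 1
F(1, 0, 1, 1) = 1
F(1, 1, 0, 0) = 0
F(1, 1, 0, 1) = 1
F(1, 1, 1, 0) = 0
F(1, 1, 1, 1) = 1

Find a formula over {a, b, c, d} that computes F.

F(a, b, c, d) = ~((((((~a & ~b) & c) & ~d) | (((~a & b) & ~c) & d)) | (((a & b) & ~c) & ~d)) | (((a & b) & c) & ~d))

The 0-rows are (0,0,1,0), (0,1,0,1), (1,1,0,0), (1,1,1,0). Take each as a conjunction (¬a·¬b·c·¬d, ¬a·b·¬c·d, a·b·¬c·¬d, a·b·c·¬d), form their disjunction, and complement — that gives a formula that is 1 everywhere F is.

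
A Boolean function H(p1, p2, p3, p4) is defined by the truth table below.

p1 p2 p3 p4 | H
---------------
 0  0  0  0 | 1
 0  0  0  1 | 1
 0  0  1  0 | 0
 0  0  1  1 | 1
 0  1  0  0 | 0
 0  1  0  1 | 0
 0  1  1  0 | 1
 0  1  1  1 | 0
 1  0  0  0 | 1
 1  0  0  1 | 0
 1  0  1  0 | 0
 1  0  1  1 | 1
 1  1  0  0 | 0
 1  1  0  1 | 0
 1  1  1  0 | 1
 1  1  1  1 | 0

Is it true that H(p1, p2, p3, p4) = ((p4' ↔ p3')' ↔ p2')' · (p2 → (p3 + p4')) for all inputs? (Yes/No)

Test each input against both H and the formula:
  p1=0, p2=0, p3=0, p4=0: formula gives 1, H = 1 ✓
  p1=0, p2=0, p3=0, p4=1: formula gives 0, but H = 1 ✗
Row (0,0,0,1) is a counterexample, so the formula is not equivalent to H.

No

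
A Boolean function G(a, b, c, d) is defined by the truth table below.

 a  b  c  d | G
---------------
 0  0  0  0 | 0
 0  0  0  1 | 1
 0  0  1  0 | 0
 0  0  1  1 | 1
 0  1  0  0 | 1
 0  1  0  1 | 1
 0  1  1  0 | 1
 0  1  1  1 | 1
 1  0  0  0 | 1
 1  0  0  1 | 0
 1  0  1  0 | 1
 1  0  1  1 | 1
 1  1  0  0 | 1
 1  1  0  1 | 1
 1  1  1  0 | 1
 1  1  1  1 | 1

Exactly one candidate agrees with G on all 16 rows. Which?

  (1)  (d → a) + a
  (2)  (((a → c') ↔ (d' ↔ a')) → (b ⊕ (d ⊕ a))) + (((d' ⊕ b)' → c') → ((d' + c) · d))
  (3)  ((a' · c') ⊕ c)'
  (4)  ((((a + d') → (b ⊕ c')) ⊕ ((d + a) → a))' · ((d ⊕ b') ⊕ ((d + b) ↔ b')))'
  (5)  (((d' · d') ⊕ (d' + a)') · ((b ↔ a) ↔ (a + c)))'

(1) fails at (0,0,0,0): the formula yields 1, G is 0.
(3) fails at (0,0,0,1): the formula yields 0, G is 1.
(4) fails at (0,0,1,0): the formula yields 1, G is 0.
(5) fails at (0,0,0,0): the formula yields 1, G is 0.
Only (2) survives; checking it on all 16 rows confirms it matches G.

2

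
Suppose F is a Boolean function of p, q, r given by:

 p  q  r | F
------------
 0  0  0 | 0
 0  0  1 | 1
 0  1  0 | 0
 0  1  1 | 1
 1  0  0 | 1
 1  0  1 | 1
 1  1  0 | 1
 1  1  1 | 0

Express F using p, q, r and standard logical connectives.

F(p, q, r) = ¬((((¬p ∧ ¬q) ∧ ¬r) ∨ ((¬p ∧ q) ∧ ¬r)) ∨ ((p ∧ q) ∧ r))

There are just 3 zero rows: (0,0,0), (0,1,0), (1,1,1). Their minterms are ¬p·¬q·¬r, ¬p·q·¬r, p·q·r; the OR of those covers precisely the 0-outputs, and negating it yields F.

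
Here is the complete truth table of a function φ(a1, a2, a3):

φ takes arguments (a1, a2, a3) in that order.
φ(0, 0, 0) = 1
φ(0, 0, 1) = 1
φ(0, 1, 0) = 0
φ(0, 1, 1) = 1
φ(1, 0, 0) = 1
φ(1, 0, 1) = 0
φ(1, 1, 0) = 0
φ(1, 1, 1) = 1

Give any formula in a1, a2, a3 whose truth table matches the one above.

φ(a1, a2, a3) = not ((((not a1 and a2) and not a3) or ((a1 and not a2) and a3)) or ((a1 and a2) and not a3))

φ is 0 on only 3 rows — (0,1,0), (1,0,1), (1,1,0). Writing each as a minterm (¬a1·a2·¬a3, a1·¬a2·a3, a1·a2·¬a3) and OR-ing them characterizes exactly where φ=0, so φ is the negation of that disjunction.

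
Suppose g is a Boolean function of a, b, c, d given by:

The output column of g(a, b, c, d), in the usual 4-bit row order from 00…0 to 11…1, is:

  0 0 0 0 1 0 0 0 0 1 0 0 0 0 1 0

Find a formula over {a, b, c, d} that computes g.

g(a, b, c, d) = ((((¬a ∧ b) ∧ ¬c) ∧ ¬d) ∨ (((a ∧ ¬b) ∧ ¬c) ∧ d)) ∨ (((a ∧ b) ∧ c) ∧ ¬d)

Collect the rows where g=1 — (0,1,0,0), (1,0,0,1), (1,1,1,0) — and write one minterm per row: ¬a·b·¬c·¬d, a·¬b·¬c·d, a·b·c·¬d. Their union (logical OR) reproduces the table exactly.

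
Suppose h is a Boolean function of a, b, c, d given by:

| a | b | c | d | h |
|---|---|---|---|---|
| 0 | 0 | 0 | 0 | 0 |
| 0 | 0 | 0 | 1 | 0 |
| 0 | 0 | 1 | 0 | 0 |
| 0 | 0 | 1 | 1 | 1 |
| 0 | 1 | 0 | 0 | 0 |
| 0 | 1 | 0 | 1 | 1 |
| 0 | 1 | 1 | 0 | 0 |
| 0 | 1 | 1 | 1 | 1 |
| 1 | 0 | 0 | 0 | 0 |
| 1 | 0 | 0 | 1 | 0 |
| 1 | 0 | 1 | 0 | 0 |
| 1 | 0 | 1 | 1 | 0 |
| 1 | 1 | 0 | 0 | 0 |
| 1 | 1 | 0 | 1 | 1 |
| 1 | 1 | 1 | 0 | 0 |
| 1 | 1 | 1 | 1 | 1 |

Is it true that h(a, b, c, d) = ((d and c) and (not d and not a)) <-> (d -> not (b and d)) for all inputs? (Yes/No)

Evaluate ((d and c) and (not d and not a)) <-> (d -> not (b and d)) on each row and compare to h:
  a=0, b=0, c=0, d=0: formula gives 0, h = 0 ✓
  a=0, b=0, c=0, d=1: formula gives 0, h = 0 ✓
  a=0, b=0, c=1, d=0: formula gives 0, h = 0 ✓
  a=0, b=0, c=1, d=1: formula gives 0, but h = 1 ✗
Since they disagree at (0,0,1,1), the expression is not a correct formula for h.

No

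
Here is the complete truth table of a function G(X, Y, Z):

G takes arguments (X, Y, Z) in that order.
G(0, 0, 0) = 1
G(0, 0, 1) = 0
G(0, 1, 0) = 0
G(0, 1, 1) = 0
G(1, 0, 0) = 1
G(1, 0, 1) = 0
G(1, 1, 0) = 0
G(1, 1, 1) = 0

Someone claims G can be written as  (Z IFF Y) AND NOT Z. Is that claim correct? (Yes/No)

Check the formula against G row by row:
  X=0, Y=0, Z=0: formula gives 1, G = 1 ✓
  X=0, Y=0, Z=1: formula gives 0, G = 0 ✓
  X=0, Y=1, Z=0: formula gives 0, G = 0 ✓
  X=0, Y=1, Z=1: formula gives 0, G = 0 ✓
  X=1, Y=0, Z=0: formula gives 1, G = 1 ✓
  …and likewise for the remaining 3 rows.
All 8 rows match — the expression computes G exactly.

Yes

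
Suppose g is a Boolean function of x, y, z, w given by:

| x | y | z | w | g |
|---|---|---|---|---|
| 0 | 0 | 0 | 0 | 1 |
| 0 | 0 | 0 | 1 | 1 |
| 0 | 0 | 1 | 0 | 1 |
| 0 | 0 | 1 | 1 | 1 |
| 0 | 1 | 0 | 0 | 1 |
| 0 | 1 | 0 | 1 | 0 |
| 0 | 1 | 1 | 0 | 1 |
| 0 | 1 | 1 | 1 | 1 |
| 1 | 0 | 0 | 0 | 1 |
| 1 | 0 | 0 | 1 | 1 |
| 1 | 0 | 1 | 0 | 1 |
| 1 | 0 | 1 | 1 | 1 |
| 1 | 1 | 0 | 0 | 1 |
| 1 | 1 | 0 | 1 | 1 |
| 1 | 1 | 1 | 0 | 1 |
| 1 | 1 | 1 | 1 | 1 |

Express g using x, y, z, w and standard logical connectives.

g(x, y, z, w) = not (((not x and y) and not z) and w)

g is 0 on exactly one input, (0,1,0,1), whose minterm is ¬x·y·¬z·w. So g is the negation of that single conjunction.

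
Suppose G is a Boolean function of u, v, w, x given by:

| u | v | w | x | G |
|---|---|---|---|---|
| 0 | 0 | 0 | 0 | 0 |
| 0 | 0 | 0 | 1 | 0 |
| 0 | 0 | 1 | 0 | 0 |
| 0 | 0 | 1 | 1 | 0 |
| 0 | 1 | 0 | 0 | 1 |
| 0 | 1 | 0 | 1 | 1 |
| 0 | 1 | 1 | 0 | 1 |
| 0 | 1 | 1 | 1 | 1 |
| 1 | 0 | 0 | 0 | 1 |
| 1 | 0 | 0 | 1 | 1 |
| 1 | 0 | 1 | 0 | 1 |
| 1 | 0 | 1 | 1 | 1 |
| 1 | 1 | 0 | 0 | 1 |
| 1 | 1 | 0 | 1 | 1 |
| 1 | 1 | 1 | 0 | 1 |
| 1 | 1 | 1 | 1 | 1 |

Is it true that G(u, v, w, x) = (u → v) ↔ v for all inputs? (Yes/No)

Yes

Test each input against both G and the formula:
  u=0, v=0, w=0, x=0: formula gives 0, G = 0 ✓
  u=0, v=0, w=0, x=1: formula gives 0, G = 0 ✓
  u=0, v=0, w=1, x=0: formula gives 0, G = 0 ✓
  u=0, v=0, w=1, x=1: formula gives 0, G = 0 ✓
  … (the remaining 12 rows also agree.)
Every row agrees, so the formula is equivalent.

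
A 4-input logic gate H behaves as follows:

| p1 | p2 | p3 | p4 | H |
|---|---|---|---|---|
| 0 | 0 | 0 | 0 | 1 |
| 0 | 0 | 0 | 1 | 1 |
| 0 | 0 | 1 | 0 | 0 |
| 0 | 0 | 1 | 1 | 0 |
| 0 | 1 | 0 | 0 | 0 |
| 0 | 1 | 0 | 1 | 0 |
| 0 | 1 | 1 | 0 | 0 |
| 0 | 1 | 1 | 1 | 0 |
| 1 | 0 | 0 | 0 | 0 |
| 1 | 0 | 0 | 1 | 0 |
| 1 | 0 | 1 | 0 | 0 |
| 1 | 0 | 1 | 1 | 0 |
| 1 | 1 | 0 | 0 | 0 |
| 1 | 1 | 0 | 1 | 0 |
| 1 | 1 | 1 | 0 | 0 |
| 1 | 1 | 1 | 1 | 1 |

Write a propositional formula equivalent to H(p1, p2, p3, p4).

H(p1, p2, p3, p4) = ((((~p1 & ~p2) & ~p3) & ~p4) | (((~p1 & ~p2) & ~p3) & p4)) | (((p1 & p2) & p3) & p4)

H=1 on 3 inputs: (0,0,0,0), (0,0,0,1), (1,1,1,1). Reading each as a conjunction of literals (¬p1·¬p2·¬p3·¬p4, ¬p1·¬p2·¬p3·p4, p1·p2·p3·p4) and taking the OR gives the canonical DNF.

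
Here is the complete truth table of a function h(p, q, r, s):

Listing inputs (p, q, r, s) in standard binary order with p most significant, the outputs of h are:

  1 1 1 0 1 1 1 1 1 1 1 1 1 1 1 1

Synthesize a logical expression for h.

Only row (0,0,1,1) gives 0. So h is 1 everywhere except there — the complement of the minterm ¬p·¬q·r·s.

h(p, q, r, s) = not (((not p and not q) and r) and s)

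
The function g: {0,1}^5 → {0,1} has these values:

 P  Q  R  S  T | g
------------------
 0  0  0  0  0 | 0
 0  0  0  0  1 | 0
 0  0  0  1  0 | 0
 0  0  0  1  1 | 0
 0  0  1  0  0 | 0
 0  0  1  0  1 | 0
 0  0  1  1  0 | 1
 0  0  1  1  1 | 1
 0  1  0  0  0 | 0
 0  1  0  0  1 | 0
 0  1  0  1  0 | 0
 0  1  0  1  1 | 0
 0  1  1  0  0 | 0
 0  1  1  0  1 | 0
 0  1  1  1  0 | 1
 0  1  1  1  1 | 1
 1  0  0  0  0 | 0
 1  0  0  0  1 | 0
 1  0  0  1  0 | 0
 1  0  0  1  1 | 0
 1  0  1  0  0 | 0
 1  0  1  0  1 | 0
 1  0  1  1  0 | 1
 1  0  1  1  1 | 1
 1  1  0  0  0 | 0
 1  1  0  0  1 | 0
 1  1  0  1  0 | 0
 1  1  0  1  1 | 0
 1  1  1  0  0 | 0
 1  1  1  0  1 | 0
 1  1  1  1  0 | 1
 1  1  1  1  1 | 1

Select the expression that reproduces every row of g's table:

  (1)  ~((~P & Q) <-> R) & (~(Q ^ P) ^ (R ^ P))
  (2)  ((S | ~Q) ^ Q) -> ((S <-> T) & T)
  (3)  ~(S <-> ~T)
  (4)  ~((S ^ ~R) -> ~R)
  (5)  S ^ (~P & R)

(1) disagrees with g on (0,0,1,1,0) (formula → 0, table → 1); rule it out.
(2) disagrees with g on (0,0,0,1,1) (formula → 1, table → 0); rule it out.
(3) disagrees with g on (0,0,0,0,0) (formula → 1, table → 0); rule it out.
(5) disagrees with g on (0,0,0,1,0) (formula → 1, table → 0); rule it out.
Only (4) survives; checking it on all 32 rows confirms it matches g.

4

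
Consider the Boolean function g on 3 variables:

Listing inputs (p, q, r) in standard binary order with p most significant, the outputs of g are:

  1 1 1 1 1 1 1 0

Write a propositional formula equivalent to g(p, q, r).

g(p, q, r) = ¬((p ∧ q) ∧ r)

The output is 0 only when every input is 1 — NAND of all inputs.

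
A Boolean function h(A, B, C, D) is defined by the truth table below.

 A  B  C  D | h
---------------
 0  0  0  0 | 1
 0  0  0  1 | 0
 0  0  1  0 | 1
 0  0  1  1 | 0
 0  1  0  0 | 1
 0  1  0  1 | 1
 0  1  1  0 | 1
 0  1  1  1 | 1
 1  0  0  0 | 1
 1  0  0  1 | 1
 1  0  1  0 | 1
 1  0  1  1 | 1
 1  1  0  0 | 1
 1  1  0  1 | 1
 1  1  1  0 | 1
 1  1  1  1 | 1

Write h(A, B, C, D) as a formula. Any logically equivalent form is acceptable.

h(A, B, C, D) = ~((((~A & ~B) & ~C) & D) | (((~A & ~B) & C) & D))

The 0-rows are (0,0,0,1), (0,0,1,1). Take each as a conjunction (¬A·¬B·¬C·D, ¬A·¬B·C·D), form their disjunction, and complement — that gives a formula that is 1 everywhere h is.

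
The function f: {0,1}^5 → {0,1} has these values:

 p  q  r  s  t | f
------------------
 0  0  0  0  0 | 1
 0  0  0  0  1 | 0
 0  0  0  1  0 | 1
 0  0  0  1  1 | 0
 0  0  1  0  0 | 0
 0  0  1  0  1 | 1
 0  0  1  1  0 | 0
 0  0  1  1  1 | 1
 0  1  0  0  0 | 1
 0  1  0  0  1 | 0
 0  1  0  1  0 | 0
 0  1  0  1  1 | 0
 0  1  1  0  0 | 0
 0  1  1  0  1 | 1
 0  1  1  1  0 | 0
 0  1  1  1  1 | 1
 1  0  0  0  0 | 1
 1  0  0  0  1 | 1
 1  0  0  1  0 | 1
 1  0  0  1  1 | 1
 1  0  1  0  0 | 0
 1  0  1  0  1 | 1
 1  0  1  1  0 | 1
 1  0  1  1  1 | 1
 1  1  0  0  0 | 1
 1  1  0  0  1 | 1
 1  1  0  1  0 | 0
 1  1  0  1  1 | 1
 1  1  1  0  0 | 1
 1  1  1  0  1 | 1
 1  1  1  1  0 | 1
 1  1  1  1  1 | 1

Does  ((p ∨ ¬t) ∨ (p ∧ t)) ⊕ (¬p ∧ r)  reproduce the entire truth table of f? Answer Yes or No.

No

Test each input against both f and the formula:
  p=0, q=0, r=0, s=0, t=0: formula gives 1, f = 1 ✓
  p=0, q=0, r=0, s=0, t=1: formula gives 0, f = 0 ✓
  p=0, q=0, r=0, s=1, t=0: formula gives 1, f = 1 ✓
  p=0, q=0, r=0, s=1, t=1: formula gives 0, f = 0 ✓
  …
  p=0, q=1, r=0, s=1, t=0: formula gives 1, but f = 0 ✗
Row (0,1,0,1,0) is a counterexample, so the formula is not equivalent to f.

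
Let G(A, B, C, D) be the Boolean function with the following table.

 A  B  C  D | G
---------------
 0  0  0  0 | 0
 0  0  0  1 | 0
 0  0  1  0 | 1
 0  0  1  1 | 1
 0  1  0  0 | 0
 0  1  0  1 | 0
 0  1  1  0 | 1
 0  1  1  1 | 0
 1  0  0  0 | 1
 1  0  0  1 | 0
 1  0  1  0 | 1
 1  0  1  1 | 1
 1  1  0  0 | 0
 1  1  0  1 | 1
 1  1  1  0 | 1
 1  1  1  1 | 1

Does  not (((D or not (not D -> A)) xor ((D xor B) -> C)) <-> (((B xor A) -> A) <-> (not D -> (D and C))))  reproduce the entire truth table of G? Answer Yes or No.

Check the formula against G row by row:
  A=0, B=0, C=0, D=0: formula gives 0, G = 0 ✓
  A=0, B=0, C=0, D=1: formula gives 0, G = 0 ✓
  A=0, B=0, C=1, D=0: formula gives 0, but G = 1 ✗
Row (0,0,1,0) is a counterexample, so the formula is not equivalent to G.

No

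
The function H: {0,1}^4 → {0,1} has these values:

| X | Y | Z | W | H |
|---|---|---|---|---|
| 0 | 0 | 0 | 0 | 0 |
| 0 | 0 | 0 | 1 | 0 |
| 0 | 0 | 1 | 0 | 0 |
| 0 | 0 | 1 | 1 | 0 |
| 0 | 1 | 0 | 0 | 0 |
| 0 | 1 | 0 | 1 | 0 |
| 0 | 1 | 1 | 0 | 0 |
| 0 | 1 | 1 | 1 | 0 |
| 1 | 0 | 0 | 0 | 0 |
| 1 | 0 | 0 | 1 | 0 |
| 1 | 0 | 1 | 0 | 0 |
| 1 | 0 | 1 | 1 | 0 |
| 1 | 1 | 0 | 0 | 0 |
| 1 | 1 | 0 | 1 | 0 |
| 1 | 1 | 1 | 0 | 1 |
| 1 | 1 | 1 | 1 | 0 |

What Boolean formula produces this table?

H(X, Y, Z, W) = ((X ∧ Y) ∧ Z) ∧ ¬W

H is 1 on exactly one input, (1,1,1,0), whose minterm is X·Y·Z·¬W. So H is just that conjunction.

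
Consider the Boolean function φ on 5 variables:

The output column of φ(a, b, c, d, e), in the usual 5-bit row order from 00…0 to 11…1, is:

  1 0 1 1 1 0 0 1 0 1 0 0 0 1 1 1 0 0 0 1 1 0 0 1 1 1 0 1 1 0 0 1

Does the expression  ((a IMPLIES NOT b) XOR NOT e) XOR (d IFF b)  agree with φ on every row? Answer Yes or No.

Evaluate ((a IMPLIES NOT b) XOR NOT e) XOR (d IFF b) on each row and compare to φ:
  a=0, b=0, c=0, d=0, e=0: formula gives 1, φ = 1 ✓
  a=0, b=0, c=0, d=0, e=1: formula gives 0, φ = 0 ✓
  a=0, b=0, c=0, d=1, e=0: formula gives 0, but φ = 1 ✗
Row (0,0,0,1,0) is a counterexample, so the formula is not equivalent to φ.

No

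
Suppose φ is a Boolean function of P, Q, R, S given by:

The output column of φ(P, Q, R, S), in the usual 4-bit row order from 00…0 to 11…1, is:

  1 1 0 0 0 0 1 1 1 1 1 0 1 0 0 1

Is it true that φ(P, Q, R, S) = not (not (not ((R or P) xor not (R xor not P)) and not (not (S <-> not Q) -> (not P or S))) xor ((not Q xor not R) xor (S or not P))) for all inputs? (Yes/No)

Test each input against both φ and the formula:
  P=0, Q=0, R=0, S=0: formula gives 1, φ = 1 ✓
  P=0, Q=0, R=0, S=1: formula gives 1, φ = 1 ✓
  P=0, Q=0, R=1, S=0: formula gives 0, φ = 0 ✓
  P=0, Q=0, R=1, S=1: formula gives 0, φ = 0 ✓
  … (the remaining 12 rows also agree.)
Every row agrees, so the formula is equivalent.

Yes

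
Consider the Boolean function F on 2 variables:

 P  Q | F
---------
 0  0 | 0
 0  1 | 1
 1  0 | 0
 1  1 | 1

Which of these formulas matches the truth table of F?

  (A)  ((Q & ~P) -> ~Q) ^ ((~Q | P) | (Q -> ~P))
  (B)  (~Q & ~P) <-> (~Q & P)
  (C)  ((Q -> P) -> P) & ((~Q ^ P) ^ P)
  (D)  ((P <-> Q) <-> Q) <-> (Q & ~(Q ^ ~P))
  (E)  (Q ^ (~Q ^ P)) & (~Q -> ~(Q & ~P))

(A) fails at (1,1): the formula yields 0, F is 1.
(C) fails at (0,1): the formula yields 0, F is 1.
(D) fails at (0,0): the formula yields 1, F is 0.
(E) fails at (0,0): the formula yields 1, F is 0.
Only (B) survives; checking it on all 4 rows confirms it matches F.

B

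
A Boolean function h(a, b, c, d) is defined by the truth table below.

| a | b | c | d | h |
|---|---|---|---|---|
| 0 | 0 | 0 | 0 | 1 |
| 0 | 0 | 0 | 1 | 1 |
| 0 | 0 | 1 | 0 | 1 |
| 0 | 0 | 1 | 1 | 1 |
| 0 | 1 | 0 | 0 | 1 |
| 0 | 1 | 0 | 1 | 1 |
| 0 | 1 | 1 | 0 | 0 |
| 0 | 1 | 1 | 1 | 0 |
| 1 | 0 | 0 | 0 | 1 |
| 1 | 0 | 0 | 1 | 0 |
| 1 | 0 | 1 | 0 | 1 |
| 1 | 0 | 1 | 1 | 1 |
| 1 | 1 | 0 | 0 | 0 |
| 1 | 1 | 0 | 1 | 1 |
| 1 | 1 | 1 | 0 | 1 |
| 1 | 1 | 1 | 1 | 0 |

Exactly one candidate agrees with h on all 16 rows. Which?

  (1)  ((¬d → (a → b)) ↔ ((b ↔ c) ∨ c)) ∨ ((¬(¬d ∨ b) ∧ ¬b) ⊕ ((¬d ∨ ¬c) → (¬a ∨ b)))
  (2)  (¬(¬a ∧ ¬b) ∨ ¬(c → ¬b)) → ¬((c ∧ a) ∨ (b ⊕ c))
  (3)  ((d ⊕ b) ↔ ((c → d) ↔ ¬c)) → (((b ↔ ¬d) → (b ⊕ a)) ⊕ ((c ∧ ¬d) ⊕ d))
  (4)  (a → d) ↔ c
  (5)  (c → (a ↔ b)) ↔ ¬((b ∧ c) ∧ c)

3

(1) fails at (0,1,1,0): the formula yields 1, h is 0.
(2) fails at (0,1,0,0): the formula yields 0, h is 1.
(4) fails at (0,0,0,0): the formula yields 0, h is 1.
(5) fails at (0,1,1,0): the formula yields 1, h is 0.
That leaves (3). Evaluating it on every row reproduces the table of h exactly.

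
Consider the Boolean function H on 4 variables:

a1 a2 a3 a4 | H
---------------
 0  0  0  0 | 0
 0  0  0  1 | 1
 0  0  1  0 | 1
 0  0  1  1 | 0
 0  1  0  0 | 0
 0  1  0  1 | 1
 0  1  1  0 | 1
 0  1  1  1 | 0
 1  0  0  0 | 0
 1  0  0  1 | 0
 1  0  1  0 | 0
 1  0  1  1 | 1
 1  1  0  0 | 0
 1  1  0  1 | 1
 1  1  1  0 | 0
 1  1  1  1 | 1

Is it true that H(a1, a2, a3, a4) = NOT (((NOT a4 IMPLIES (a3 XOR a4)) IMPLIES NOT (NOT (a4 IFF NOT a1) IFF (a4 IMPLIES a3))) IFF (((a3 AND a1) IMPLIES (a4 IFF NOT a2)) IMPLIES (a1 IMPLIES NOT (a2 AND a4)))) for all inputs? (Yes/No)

Test each input against both H and the formula:
  a1=0, a2=0, a3=0, a4=0: formula gives 0, H = 0 ✓
  a1=0, a2=0, a3=0, a4=1: formula gives 1, H = 1 ✓
  a1=0, a2=0, a3=1, a4=0: formula gives 1, H = 1 ✓
  a1=0, a2=0, a3=1, a4=1: formula gives 0, H = 0 ✓
  … (the remaining 12 rows also agree.)
All 16 rows match — the expression computes H exactly.

Yes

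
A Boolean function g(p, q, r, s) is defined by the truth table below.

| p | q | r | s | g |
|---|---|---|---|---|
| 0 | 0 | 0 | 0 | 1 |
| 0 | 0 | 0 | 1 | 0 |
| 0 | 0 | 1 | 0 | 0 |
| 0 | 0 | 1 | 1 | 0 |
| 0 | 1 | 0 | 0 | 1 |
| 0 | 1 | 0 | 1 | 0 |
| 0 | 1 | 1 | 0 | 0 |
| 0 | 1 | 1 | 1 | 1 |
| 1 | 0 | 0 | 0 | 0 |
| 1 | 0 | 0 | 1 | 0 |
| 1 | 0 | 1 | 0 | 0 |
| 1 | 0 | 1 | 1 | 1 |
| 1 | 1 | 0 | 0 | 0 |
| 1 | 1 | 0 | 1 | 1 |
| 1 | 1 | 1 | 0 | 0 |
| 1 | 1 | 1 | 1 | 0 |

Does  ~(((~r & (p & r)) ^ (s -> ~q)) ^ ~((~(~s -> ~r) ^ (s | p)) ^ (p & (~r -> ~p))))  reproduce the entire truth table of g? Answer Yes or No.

Evaluate ~(((~r & (p & r)) ^ (s -> ~q)) ^ ~((~(~s -> ~r) ^ (s | p)) ^ (p & (~r -> ~p)))) on each row and compare to g:
  p=0, q=0, r=0, s=0: formula gives 1, g = 1 ✓
  p=0, q=0, r=0, s=1: formula gives 0, g = 0 ✓
  p=0, q=0, r=1, s=0: formula gives 0, g = 0 ✓
  p=0, q=0, r=1, s=1: formula gives 0, g = 0 ✓
  …
  p=0, q=1, r=0, s=1: formula gives 1, but g = 0 ✗
Row (0,1,0,1) is a counterexample, so the formula is not equivalent to g.

No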